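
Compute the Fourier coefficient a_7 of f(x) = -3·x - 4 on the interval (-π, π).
a_7 = (1/π) ∫_{-π}^{π} f(x)·cos(7x) dx.
Evaluate the integral (use parity and integration by parts as needed): a_7 = 0.

Final answer: 0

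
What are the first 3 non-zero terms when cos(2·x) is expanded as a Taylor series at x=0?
2·x^4/3 - 2·x^2 + 1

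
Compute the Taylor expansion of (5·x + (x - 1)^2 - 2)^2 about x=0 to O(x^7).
x^4 + 6·x^3 + 7·x^2 - 6·x + 1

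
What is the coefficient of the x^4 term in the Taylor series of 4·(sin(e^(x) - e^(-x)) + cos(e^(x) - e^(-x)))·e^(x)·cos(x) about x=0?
-22/3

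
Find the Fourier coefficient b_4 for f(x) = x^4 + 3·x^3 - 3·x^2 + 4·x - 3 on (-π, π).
b_4 = (1/π) ∫_{-π}^{π} f(x)·sin(4x) dx.
Evaluate the integral (use parity and integration by parts as needed): b_4 = -3·π^2/2 - 23/16.

Final answer: -3·π^2/2 - 23/16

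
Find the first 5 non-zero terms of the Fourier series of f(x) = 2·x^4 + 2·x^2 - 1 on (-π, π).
(88 - 16·π^2)·cos(x) + (-4 + 4·π^2)·cos(2·x) + (8/27 - 16·π^2/9)·cos(3·x) + (1/8 + π^2)·cos(4·x) - 1 + 2·π^2/3 + 2·π^4/5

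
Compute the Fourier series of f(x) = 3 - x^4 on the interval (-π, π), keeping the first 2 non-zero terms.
(-48 + 8·π^2)·cos(x) - π^4/5 + 3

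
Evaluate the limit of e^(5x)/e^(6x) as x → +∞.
This is an ∞/∞ indeterminate form as x → +∞.
Rewrite e^(5x)/e^(6x) = e^((5−6)x) = e^(-x); the exponent coefficient is -1 < 0 so e^(-x) → 0.
Limit = 0.

Final answer: 0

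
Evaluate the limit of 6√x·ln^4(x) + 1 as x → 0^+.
The product is a 0·∞ indeterminate form at x → 0⁺.
Rewrite the product as 6·ln^4(x) / x^(-1/2) and apply L'Hôpital, or use the standard hierarchy x^(-1/2) ≫ |ln x|^4 as x → 0⁺.
The indeterminate product → 0, so the limit = 1.

Final answer: 1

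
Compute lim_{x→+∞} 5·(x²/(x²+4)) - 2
Evaluate the dominant behaviour as x → +∞; each term tends to a finite value or vanishes.
Limit = 3.

Final answer: 3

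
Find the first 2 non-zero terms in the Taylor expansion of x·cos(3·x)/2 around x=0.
-9·x^3/4 + x/2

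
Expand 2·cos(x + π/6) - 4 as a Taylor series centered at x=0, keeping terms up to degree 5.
-x^5/120 + √(3)·x^4/24 + x^3/6 - √(3)·x^2/2 - x - 4 + √(3)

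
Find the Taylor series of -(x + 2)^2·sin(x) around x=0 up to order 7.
-19·x^7/2520 - x^6/30 + 2·x^5/15 + 2·x^4/3 - x^3/3 - 4·x^2 - 4·x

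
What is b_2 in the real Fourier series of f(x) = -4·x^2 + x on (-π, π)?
b_2 = (1/π) ∫_{-π}^{π} f(x)·sin(2x) dx.
Evaluate the integral (use parity and integration by parts as needed): b_2 = -1.

Final answer: -1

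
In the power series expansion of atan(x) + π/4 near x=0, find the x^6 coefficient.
Expand to order 6: atan(x) + π/4 = x^5/5 - x^3/3 + x + π/4 + O(x^7).
The coefficient of x^6 is 0.

Final answer: 0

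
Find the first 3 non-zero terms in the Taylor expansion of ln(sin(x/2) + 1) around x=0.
x^3/48 - x^2/8 + x/2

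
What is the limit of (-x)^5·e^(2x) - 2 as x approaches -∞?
The product is a 0·∞ indeterminate form at x → -∞.
Rewrite the product as (-x)^5 / e^(-2x) (an ∞/∞ form) and apply L'Hôpital, or use the standard hierarchy e^(2|x|) ≫ |(-x)^5| as x → -∞.
The indeterminate product → 0, so the limit = -2.

Final answer: -2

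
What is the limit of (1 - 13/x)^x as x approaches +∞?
As x → +∞: this is the defining limit (1 - 13/x)^x → e^(-13).
Limit = e^(-13).

Final answer: e^(-13)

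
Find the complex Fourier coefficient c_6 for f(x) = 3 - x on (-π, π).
Compute the real Fourier coefficients first: a_6 = 0, b_6 = 1/3.
Then c_6 = (a_6 − i·b_6)/2 = -i/6.

Final answer: -i/6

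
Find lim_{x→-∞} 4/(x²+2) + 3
Evaluate the dominant behaviour as x → -∞; each term tends to a finite value or vanishes.
Limit = 3.

Final answer: 3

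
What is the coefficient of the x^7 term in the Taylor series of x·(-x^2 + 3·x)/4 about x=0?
Expand to order 7: x·(-x^2 + 3·x)/4 = -x^3/4 + 3·x^2/4 + O(x^8).
The coefficient of x^7 is 0.

Final answer: 0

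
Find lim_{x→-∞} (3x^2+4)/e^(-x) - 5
The quotient is an ∞/∞ indeterminate form as x → -∞.
Compare growth rates of the dominant terms (exponentials ≫ polynomials ≫ logarithms), or apply L'Hôpital's rule; the quotient → 0.
Adding the constant: 0 - 5 = -5. Limit = -5.

Final answer: -5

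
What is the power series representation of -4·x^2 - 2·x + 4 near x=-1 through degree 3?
2 + 6·(x + 1) - 4·(x + 1)^2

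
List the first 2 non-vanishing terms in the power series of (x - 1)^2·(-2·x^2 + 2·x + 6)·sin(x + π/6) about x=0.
x·(-5 + 3·√(3)) + 3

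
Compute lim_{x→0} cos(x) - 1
Direct substitution at x = 0 gives 0.

Final answer: 0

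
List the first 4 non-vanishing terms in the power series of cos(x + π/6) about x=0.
x^3/12 - √(3)·x^2/4 - x/2 + √(3)/2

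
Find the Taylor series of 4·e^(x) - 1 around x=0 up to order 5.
x^5/30 + x^4/6 + 2·x^3/3 + 2·x^2 + 4·x + 3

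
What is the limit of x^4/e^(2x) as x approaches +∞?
This is an ∞/∞ indeterminate form as x → +∞.
The exponential denominator e^(2x) dominates the polynomial numerator (e^x ≫ x^4 as x → ∞), so the quotient → 0.
Limit = 0.

Final answer: 0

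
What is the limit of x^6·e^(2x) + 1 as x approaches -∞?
The product is a 0·∞ indeterminate form at x → -∞.
Rewrite the product as x^6 / e^(-2x) (an ∞/∞ form) and apply L'Hôpital, or use the standard hierarchy e^(2|x|) ≫ |x^6| as x → -∞.
The indeterminate product → 0, so the limit = 1.

Final answer: 1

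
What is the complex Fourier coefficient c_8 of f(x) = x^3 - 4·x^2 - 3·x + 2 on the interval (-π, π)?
Compute the real Fourier coefficients first: a_8 = -1/4, b_8 = 99/128 - π^2/4.
Then c_8 = (a_8 − i·b_8)/2 = -1/8 - 99·i/256 + i·π^2/8.

Final answer: -1/8 - 99·i/256 + i·π^2/8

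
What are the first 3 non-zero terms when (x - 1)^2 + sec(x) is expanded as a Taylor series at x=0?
3·x^2/2 - 2·x + 2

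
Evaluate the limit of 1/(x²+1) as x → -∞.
Evaluate the dominant behaviour as x → -∞; each term tends to a finite value or vanishes.
Limit = 0.

Final answer: 0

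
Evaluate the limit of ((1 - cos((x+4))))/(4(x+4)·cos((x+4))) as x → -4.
Both numerator and denominator → 0 as x → -4; this is a 0/0 indeterminate form.
Expand each to leading order near x = -4: numerator ~ (x + 4)^2/2, denominator ~ 4·(x + 4).
The limit of the ratio is 0.

Final answer: 0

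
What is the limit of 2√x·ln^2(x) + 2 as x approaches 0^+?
The product is a 0·∞ indeterminate form at x → 0⁺.
Rewrite the product as 2·ln^2(x) / x^(-1/2) and apply L'Hôpital, or use the standard hierarchy x^(-1/2) ≫ |ln x|^2 as x → 0⁺.
The indeterminate product → 0, so the limit = 2.

Final answer: 2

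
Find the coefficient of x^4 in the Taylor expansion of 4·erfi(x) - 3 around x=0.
Expand to order 4: 4·erfi(x) - 3 = 8·x^3/(3·√(π)) + 8·x/√(π) - 3 + O(x^5).
The coefficient of x^4 is 0.

Final answer: 0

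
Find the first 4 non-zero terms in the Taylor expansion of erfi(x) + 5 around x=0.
x^5/(5·√(π)) + 2·x^3/(3·√(π)) + 2·x/√(π) + 5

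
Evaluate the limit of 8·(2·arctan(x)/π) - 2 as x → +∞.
Evaluate the dominant behaviour as x → +∞; each term tends to a finite value or vanishes.
Limit = 6.

Final answer: 6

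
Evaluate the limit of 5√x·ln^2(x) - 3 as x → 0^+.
The product is a 0·∞ indeterminate form at x → 0⁺.
Rewrite the product as 5·ln^2(x) / x^(-1/2) and apply L'Hôpital, or use the standard hierarchy x^(-1/2) ≫ |ln x|^2 as x → 0⁺.
The indeterminate product → 0, so the limit = -3.

Final answer: -3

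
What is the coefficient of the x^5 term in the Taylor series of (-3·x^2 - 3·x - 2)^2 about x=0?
Expand to order 5: (-3·x^2 - 3·x - 2)^2 = 9·x^4 + 18·x^3 + 21·x^2 + 12·x + 4 + O(x^6).
The coefficient of x^5 is 0.

Final answer: 0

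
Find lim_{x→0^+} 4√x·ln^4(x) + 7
The product is a 0·∞ indeterminate form at x → 0⁺.
Rewrite the product as 4·ln^4(x) / x^(-1/2) and apply L'Hôpital, or use the standard hierarchy x^(-1/2) ≫ |ln x|^4 as x → 0⁺.
The indeterminate product → 0, so the limit = 7.

Final answer: 7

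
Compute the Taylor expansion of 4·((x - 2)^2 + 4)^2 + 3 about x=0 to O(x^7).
4·x^4 - 32·x^3 + 128·x^2 - 256·x + 259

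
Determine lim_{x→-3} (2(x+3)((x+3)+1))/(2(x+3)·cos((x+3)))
Both numerator and denominator → 0 as x → -3; this is a 0/0 indeterminate form.
Expand each to leading order near x = -3: numerator ~ 2·(x + 3), denominator ~ 2·(x + 3).
The limit of the ratio is 1.

Final answer: 1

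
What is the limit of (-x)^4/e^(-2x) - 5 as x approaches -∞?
The quotient is an ∞/∞ indeterminate form as x → -∞.
Compare growth rates of the dominant terms (exponentials ≫ polynomials ≫ logarithms), or apply L'Hôpital's rule; the quotient → 0.
Adding the constant: 0 - 5 = -5. Limit = -5.

Final answer: -5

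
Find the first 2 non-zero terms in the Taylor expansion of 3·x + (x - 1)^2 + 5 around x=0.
x + 6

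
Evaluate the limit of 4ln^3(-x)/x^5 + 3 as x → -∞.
The quotient is an ∞/∞ indeterminate form as x → -∞.
Compare growth rates of the dominant terms (exponentials ≫ polynomials ≫ logarithms), or apply L'Hôpital's rule; the quotient → 0.
Adding the constant: 0 + 3 = 3. Limit = 3.

Final answer: 3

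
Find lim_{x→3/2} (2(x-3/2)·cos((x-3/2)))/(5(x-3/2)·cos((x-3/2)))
Both numerator and denominator → 0 as x → 3/2; this is a 0/0 indeterminate form.
Expand each to leading order near x = 3/2: numerator ~ 2·(x - 3/2), denominator ~ 5·(x - 3/2).
The limit of the ratio is 2/5.

Final answer: 2/5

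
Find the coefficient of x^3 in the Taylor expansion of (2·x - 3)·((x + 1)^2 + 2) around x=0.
Expand to order 3: (2·x - 3)·((x + 1)^2 + 2) = 2·x^3 + x^2 - 9 + O(x^4).
The coefficient of x^3 is 2.

Final answer: 2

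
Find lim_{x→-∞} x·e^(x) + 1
The product is a 0·∞ indeterminate form at x → -∞.
Rewrite the product as x / e^(-x) (an ∞/∞ form) and apply L'Hôpital, or use the standard hierarchy e^(|x|) ≫ |x| as x → -∞.
The indeterminate product → 0, so the limit = 1.

Final answer: 1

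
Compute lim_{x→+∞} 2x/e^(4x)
This is an ∞/∞ indeterminate form as x → +∞.
The exponential denominator e^(4x) dominates the polynomial numerator (e^x ≫ x as x → ∞), so the quotient → 0.
Limit = 0.

Final answer: 0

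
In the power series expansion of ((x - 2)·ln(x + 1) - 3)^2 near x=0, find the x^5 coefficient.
Expand to order 5: ((x - 2)·ln(x + 1) - 3)^2 = -41·x^5/10 + 11·x^4/3 - x^3 - 8·x^2 + 12·x + 9 + O(x^6).
The coefficient of x^5 is -41/10.

Final answer: -41/10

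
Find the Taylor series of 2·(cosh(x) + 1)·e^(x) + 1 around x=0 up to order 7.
13·x^7/504 + 11·x^6/120 + 17·x^5/60 + 3·x^4/4 + 5·x^3/3 + 3·x^2 + 4·x + 5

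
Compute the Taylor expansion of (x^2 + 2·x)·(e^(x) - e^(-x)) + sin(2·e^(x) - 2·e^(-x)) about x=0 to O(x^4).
-8·x^3 + 4·x^2 + 4·x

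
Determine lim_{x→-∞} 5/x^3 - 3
Evaluate the dominant behaviour as x → -∞; each term tends to a finite value or vanishes.
Limit = -3.

Final answer: -3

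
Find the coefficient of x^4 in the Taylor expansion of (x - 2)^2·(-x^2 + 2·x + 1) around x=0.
Expand to order 4: (x - 2)^2·(-x^2 + 2·x + 1) = -x^4 + 6·x^3 - 11·x^2 + 4·x + 4 + O(x^5).
The coefficient of x^4 is -1.

Final answer: -1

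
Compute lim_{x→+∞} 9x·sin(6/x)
As x → +∞: let u = 6/x → 0⁺; then 9·x·sin(6/x) = 9·6·sin(u)/u → 9·6·1 = 54.
Limit = 54.

Final answer: 54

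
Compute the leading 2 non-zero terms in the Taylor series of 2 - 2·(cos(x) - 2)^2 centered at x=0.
-x^4/3 - 2·x^2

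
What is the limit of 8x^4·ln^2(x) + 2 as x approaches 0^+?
The product is a 0·∞ indeterminate form at x → 0⁺.
Rewrite the product as 8·ln^2(x) / x^(-4) and apply L'Hôpital, or use the standard hierarchy x^(-4) ≫ |ln x|^2 as x → 0⁺.
The indeterminate product → 0, so the limit = 2.

Final answer: 2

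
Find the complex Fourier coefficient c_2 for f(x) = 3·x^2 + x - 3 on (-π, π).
Compute the real Fourier coefficients first: a_2 = 3, b_2 = -1.
Then c_2 = (a_2 − i·b_2)/2 = 3/2 + i/2.

Final answer: 3/2 + i/2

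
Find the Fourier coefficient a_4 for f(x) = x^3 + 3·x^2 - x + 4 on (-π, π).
a_4 = (1/π) ∫_{-π}^{π} f(x)·cos(4x) dx.
Evaluate the integral (use parity and integration by parts as needed): a_4 = 3/4.

Final answer: 3/4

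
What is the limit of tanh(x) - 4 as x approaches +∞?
Evaluate the dominant behaviour as x → +∞; each term tends to a finite value or vanishes.
Limit = -3.

Final answer: -3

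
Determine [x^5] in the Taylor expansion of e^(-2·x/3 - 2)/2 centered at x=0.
Expand to order 5: e^(-2·x/3 - 2)/2 = -2·x^5·e^(-2)/3645 + x^4·e^(-2)/243 - 2·x^3·e^(-2)/81 + x^2·e^(-2)/9 - x·e^(-2)/3 + e^(-2)/2 + O(x^6).
The coefficient of x^5 is -2·e^(-2)/3645.

Final answer: -2·e^(-2)/3645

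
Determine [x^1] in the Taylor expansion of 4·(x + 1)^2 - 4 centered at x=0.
Expand to order 1: 4·(x + 1)^2 - 4 = 8·x + O(x^2).
The coefficient of x^1 is 8.

Final answer: 8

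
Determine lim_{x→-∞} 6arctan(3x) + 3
Evaluate the dominant behaviour as x → -∞; each term tends to a finite value or vanishes.
Limit = 3 - 3·π.

Final answer: 3 - 3·π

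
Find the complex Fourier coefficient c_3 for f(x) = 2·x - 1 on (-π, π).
Compute the real Fourier coefficients first: a_3 = 0, b_3 = 4/3.
Then c_3 = (a_3 − i·b_3)/2 = -2·i/3.

Final answer: -2·i/3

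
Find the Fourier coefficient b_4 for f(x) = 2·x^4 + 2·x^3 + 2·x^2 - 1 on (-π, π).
b_4 = (1/π) ∫_{-π}^{π} f(x)·sin(4x) dx.
Evaluate the integral (use parity and integration by parts as needed): b_4 = 3/8 - π^2.

Final answer: 3/8 - π^2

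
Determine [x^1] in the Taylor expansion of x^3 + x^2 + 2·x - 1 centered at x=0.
Expand to order 1: x^3 + x^2 + 2·x - 1 = 2·x - 1 + O(x^2).
The coefficient of x^1 is 2.

Final answer: 2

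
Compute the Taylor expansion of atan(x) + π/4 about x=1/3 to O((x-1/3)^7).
atan(1/3) + π/4 + 9·(x - 1/3)/10 - 27·(x - 1/3)^2/100 - 81·(x - 1/3)^3/500 + 243·(x - 1/3)^4/1250 - 729·(x - 1/3)^5/125000 - 28431·(x - 1/3)^6/250000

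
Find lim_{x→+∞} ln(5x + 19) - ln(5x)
This is an ∞ − ∞ indeterminate form.
Combine the logarithms: ln(5x+19) − ln(5x) = ln((5x+19)/(5x)) = ln(1 + 19/(5x)) → ln(1) = 0.
Limit = 0.

Final answer: 0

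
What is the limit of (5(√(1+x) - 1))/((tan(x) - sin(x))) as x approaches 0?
Both numerator and denominator → 0 as x → 0; this is a 0/0 indeterminate form.
Expand each to leading order near x = 0: numerator ~ 5·x/2, denominator ~ x^3/2.
The limit of the ratio is ∞.

Final answer: ∞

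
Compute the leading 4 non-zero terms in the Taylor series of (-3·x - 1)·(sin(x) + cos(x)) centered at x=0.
5·x^3/3 - 5·x^2/2 - 4·x - 1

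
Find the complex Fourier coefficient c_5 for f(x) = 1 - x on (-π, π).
Compute the real Fourier coefficients first: a_5 = 0, b_5 = -2/5.
Then c_5 = (a_5 − i·b_5)/2 = i/5.

Final answer: i/5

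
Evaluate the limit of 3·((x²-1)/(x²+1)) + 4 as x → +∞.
Evaluate the dominant behaviour as x → +∞; each term tends to a finite value or vanishes.
Limit = 7.

Final answer: 7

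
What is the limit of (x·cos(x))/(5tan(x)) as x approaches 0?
Both numerator and denominator → 0 as x → 0; this is a 0/0 indeterminate form.
Expand each to leading order near x = 0: numerator ~ x, denominator ~ 5·x.
The limit of the ratio is 1/5.

Final answer: 1/5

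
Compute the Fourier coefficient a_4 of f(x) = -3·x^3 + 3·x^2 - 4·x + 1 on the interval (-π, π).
a_4 = (1/π) ∫_{-π}^{π} f(x)·cos(4x) dx.
Evaluate the integral (use parity and integration by parts as needed): a_4 = 3/4.

Final answer: 3/4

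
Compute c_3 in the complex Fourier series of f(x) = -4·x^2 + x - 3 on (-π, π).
Compute the real Fourier coefficients first: a_3 = 16/9, b_3 = 2/3.
Then c_3 = (a_3 − i·b_3)/2 = 8/9 - i/3.

Final answer: 8/9 - i/3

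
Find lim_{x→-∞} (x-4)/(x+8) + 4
Evaluate the dominant behaviour as x → -∞; each term tends to a finite value or vanishes.
Limit = 5.

Final answer: 5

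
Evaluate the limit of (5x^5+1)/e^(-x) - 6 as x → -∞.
The quotient is an ∞/∞ indeterminate form as x → -∞.
Compare growth rates of the dominant terms (exponentials ≫ polynomials ≫ logarithms), or apply L'Hôpital's rule; the quotient → 0.
Adding the constant: 0 - 6 = -6. Limit = -6.

Final answer: -6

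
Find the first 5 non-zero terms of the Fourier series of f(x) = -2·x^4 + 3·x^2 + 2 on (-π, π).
(-108 + 16·π^2)·cos(x) + (9 - 4·π^2)·cos(2·x) + (-68/27 + 16·π^2/9)·cos(3·x) + (9/8 - π^2)·cos(4·x) - 2·π^4/5 + 2 + π^2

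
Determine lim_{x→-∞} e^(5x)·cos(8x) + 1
Evaluate the dominant behaviour as x → -∞; each term tends to a finite value or vanishes.
Limit = 1.

Final answer: 1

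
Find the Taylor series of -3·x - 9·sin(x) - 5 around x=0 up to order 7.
x^7/560 - 3·x^5/40 + 3·x^3/2 - 12·x - 5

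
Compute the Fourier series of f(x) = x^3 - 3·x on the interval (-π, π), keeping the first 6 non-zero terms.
(-18 + 2·π^2)·sin(x) + (9/2 - π^2)·sin(2·x) + (-22/9 + 2·π^2/3)·sin(3·x) + (27/16 - π^2/2)·sin(4·x) + (-162/125 + 2·π^2/5)·sin(5·x) + (19/18 - π^2/3)·sin(6·x)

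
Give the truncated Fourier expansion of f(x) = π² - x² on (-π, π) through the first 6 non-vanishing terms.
4·cos(x) - cos(2·x) + 4·cos(3·x)/9 - cos(4·x)/4 + 4·cos(5·x)/25 + 2·π^2/3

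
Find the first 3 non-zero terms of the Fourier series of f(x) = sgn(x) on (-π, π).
4·sin(x)/π + 4·sin(3·x)/(3·π) + 4·sin(5·x)/(5·π)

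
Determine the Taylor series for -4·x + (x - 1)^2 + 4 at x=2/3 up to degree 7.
13/9 - 14·(x - 2/3)/3 + (x - 2/3)^2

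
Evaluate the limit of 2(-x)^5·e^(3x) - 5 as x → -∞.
The product is a 0·∞ indeterminate form at x → -∞.
Rewrite the product as 2(-x)^5 / e^(-3x) (an ∞/∞ form) and apply L'Hôpital, or use the standard hierarchy e^(3|x|) ≫ |(-x)^5| as x → -∞.
The indeterminate product → 0, so the limit = -5.

Final answer: -5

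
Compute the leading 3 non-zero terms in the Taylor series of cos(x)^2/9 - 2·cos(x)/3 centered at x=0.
x^4/108 + 2·x^2/9 - 5/9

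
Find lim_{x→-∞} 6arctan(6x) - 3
Evaluate the dominant behaviour as x → -∞; each term tends to a finite value or vanishes.
Limit = -3·π - 3.

Final answer: -3·π - 3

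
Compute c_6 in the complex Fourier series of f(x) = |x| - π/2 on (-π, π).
Compute the real Fourier coefficients first: a_6 = 0, b_6 = 0.
Then c_6 = (a_6 − i·b_6)/2 = 0.

Final answer: 0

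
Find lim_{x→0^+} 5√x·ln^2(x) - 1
The product is a 0·∞ indeterminate form at x → 0⁺.
Rewrite the product as 5·ln^2(x) / x^(-1/2) and apply L'Hôpital, or use the standard hierarchy x^(-1/2) ≫ |ln x|^2 as x → 0⁺.
The indeterminate product → 0, so the limit = -1.

Final answer: -1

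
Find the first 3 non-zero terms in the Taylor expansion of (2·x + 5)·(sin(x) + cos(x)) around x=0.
-x^2/2 + 7·x + 5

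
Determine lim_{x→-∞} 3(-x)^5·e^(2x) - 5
The product is a 0·∞ indeterminate form at x → -∞.
Rewrite the product as 3(-x)^5 / e^(-2x) (an ∞/∞ form) and apply L'Hôpital, or use the standard hierarchy e^(2|x|) ≫ |(-x)^5| as x → -∞.
The indeterminate product → 0, so the limit = -5.

Final answer: -5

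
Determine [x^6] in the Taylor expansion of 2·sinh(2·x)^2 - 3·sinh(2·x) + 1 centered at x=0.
Expand to order 6: 2·sinh(2·x)^2 - 3·sinh(2·x) + 1 = 256·x^6/45 - 4·x^5/5 + 32·x^4/3 - 4·x^3 + 8·x^2 - 6·x + 1 + O(x^7).
The coefficient of x^6 is 256/45.

Final answer: 256/45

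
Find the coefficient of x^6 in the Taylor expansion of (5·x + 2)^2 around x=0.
Expand to order 6: (5·x + 2)^2 = 25·x^2 + 20·x + 4 + O(x^7).
The coefficient of x^6 is 0.

Final answer: 0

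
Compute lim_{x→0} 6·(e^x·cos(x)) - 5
Direct substitution at x = 0 gives 1.

Final answer: 1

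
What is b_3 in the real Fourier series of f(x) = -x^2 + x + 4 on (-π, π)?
b_3 = (1/π) ∫_{-π}^{π} f(x)·sin(3x) dx.
Evaluate the integral (use parity and integration by parts as needed): b_3 = 2/3.

Final answer: 2/3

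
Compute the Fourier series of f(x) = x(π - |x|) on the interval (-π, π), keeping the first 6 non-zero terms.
8·sin(x)/π + 8·sin(3·x)/(27·π) + 8·sin(5·x)/(125·π) + 8·sin(7·x)/(343·π) + 8·sin(9·x)/(729·π) + 8·sin(11·x)/(1331·π)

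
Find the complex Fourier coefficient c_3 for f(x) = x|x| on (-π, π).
Compute the real Fourier coefficients first: a_3 = 0, b_3 = (-8 + 18·π^2)/(27·π).
Then c_3 = (a_3 − i·b_3)/2 = -i·π/3 + 4·i/(27·π).

Final answer: -i·π/3 + 4·i/(27·π)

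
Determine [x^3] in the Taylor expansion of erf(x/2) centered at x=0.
Expand to order 3: erf(x/2) = -x^3/(12·√(π)) + x/√(π) + O(x^4).
The coefficient of x^3 is -1/(12·√(π)).

Final answer: -1/(12·√(π))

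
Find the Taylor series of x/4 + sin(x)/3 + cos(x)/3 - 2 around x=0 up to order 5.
x^5/360 + x^4/72 - x^3/18 - x^2/6 + 7·x/12 - 5/3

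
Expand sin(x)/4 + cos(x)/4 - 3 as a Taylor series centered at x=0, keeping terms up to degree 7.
-x^7/20160 - x^6/2880 + x^5/480 + x^4/96 - x^3/24 - x^2/8 + x/4 - 11/4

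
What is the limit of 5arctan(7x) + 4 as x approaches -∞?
Evaluate the dominant behaviour as x → -∞; each term tends to a finite value or vanishes.
Limit = 4 - 5·π/2.

Final answer: 4 - 5·π/2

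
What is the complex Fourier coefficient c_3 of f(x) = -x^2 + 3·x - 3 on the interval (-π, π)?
Compute the real Fourier coefficients first: a_3 = 4/9, b_3 = 2.
Then c_3 = (a_3 − i·b_3)/2 = 2/9 - i.

Final answer: 2/9 - i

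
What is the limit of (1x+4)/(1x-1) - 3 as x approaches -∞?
Evaluate the dominant behaviour as x → -∞; each term tends to a finite value or vanishes.
Limit = -2.

Final answer: -2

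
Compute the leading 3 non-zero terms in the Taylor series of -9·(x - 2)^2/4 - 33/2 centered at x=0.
-9·x^2/4 + 9·x - 51/2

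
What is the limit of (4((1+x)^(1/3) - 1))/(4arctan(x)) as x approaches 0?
Both numerator and denominator → 0 as x → 0; this is a 0/0 indeterminate form.
Expand each to leading order near x = 0: numerator ~ 4·x/3, denominator ~ 4·x.
The limit of the ratio is 1/3.

Final answer: 1/3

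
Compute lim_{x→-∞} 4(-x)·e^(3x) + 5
The product is a 0·∞ indeterminate form at x → -∞.
Rewrite the product as 4(-x) / e^(-3x) (an ∞/∞ form) and apply L'Hôpital, or use the standard hierarchy e^(3|x|) ≫ |(-x)| as x → -∞.
The indeterminate product → 0, so the limit = 5.

Final answer: 5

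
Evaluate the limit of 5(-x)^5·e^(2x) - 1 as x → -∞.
The product is a 0·∞ indeterminate form at x → -∞.
Rewrite the product as 5(-x)^5 / e^(-2x) (an ∞/∞ form) and apply L'Hôpital, or use the standard hierarchy e^(2|x|) ≫ |(-x)^5| as x → -∞.
The indeterminate product → 0, so the limit = -1.

Final answer: -1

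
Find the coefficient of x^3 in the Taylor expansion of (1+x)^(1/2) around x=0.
Expand to order 3: (1+x)^(1/2) = x^3/16 - x^2/8 + x/2 + 1 + O(x^4).
The coefficient of x^3 is 1/16.

Final answer: 1/16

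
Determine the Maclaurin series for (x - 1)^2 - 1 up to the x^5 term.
x^2 - 2·x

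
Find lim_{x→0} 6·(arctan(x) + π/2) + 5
Direct substitution at x = 0 gives 5 + 3·π.

Final answer: 5 + 3·π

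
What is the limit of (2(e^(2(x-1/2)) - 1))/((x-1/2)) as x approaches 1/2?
Both numerator and denominator → 0 as x → 1/2; this is a 0/0 indeterminate form.
Expand each to leading order near x = 1/2: numerator ~ 4·(x - 1/2), denominator ~ (x - 1/2).
The limit of the ratio is 4.

Final answer: 4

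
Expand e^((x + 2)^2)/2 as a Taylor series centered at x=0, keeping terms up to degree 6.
1847·x^6·e^(4)/180 + 53·x^5·e^(4)/5 + 115·x^4·e^(4)/12 + 22·x^3·e^(4)/3 + 9·x^2·e^(4)/2 + 2·x·e^(4) + e^(4)/2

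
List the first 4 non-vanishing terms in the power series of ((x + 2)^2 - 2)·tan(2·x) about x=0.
32·x^4/3 + 22·x^3/3 + 8·x^2 + 4·x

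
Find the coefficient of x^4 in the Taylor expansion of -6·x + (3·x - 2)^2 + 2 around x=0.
Expand to order 4: -6·x + (3·x - 2)^2 + 2 = 9·x^2 - 18·x + 6 + O(x^5).
The coefficient of x^4 is 0.

Final answer: 0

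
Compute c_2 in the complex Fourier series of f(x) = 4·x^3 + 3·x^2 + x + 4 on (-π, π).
Compute the real Fourier coefficients first: a_2 = 3, b_2 = 5 - 4·π^2.
Then c_2 = (a_2 − i·b_2)/2 = 3/2 - 5·i/2 + 2·i·π^2.

Final answer: 3/2 - 5·i/2 + 2·i·π^2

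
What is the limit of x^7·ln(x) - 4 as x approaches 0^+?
The product is a 0·∞ indeterminate form at x → 0⁺.
Rewrite the product as ln(x) / x^(-7) and apply L'Hôpital, or use the standard hierarchy x^(-7) ≫ |ln x| as x → 0⁺.
The indeterminate product → 0, so the limit = -4.

Final answer: -4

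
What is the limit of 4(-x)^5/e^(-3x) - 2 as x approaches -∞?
The quotient is an ∞/∞ indeterminate form as x → -∞.
Compare growth rates of the dominant terms (exponentials ≫ polynomials ≫ logarithms), or apply L'Hôpital's rule; the quotient → 0.
Adding the constant: 0 - 2 = -2. Limit = -2.

Final answer: -2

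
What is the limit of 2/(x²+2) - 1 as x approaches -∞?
Evaluate the dominant behaviour as x → -∞; each term tends to a finite value or vanishes.
Limit = -1.

Final answer: -1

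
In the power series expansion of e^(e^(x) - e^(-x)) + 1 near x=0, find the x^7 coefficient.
Expand to order 7: e^(e^(x) - e^(-x)) + 1 = 989·x^7/2520 + 28·x^6/45 + 19·x^5/20 + 4·x^4/3 + 5·x^3/3 + 2·x^2 + 2·x + 2 + O(x^8).
The coefficient of x^7 is 989/2520.

Final answer: 989/2520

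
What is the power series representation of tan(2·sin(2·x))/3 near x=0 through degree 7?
29360·x^7/189 + 472·x^5/15 + 56·x^3/9 + 4·x/3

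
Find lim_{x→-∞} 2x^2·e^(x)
This is a 0·∞ indeterminate form at x → -∞.
Rewrite the product as 2x^2 / e^(-x) (an ∞/∞ form) and apply L'Hôpital, or use the standard hierarchy e^(|x|) ≫ |x^2| as x → -∞.
The indeterminate product → 0, so the limit = 0.

Final answer: 0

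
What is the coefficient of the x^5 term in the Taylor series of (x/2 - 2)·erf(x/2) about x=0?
Expand to order 5: (x/2 - 2)·erf(x/2) = -x^5/(80·√(π)) - x^4/(24·√(π)) + x^3/(6·√(π)) + x^2/(2·√(π)) - 2·x/√(π) + O(x^6).
The coefficient of x^5 is -1/(80·√(π)).

Final answer: -1/(80·√(π))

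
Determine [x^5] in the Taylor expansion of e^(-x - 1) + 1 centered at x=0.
Expand to order 5: e^(-x - 1) + 1 = -x^5·e^(-1)/120 + x^4·e^(-1)/24 - x^3·e^(-1)/6 + x^2·e^(-1)/2 - x·e^(-1) + e^(-1) + 1 + O(x^6).
The coefficient of x^5 is -e^(-1)/120.

Final answer: -e^(-1)/120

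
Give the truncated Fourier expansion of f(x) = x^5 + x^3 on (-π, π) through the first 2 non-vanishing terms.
(-38·π^2 + 2·π^4 + 228)·sin(x) + (-π^4 - 6 + 4·π^2)·sin(2·x)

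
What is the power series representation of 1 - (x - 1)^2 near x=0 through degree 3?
-x^2 + 2·x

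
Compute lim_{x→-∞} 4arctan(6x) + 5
Evaluate the dominant behaviour as x → -∞; each term tends to a finite value or vanishes.
Limit = 5 - 2·π.

Final answer: 5 - 2·π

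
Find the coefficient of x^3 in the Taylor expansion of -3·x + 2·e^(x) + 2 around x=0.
Expand to order 3: -3·x + 2·e^(x) + 2 = x^3/3 + x^2 - x + 4 + O(x^4).
The coefficient of x^3 is 1/3.

Final answer: 1/3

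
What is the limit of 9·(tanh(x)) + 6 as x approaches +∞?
Evaluate the dominant behaviour as x → +∞; each term tends to a finite value or vanishes.
Limit = 15.

Final answer: 15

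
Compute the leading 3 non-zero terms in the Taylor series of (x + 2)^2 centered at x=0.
x^2 + 4·x + 4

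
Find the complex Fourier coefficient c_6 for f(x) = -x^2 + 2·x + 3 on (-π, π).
Compute the real Fourier coefficients first: a_6 = -1/9, b_6 = -2/3.
Then c_6 = (a_6 − i·b_6)/2 = -1/18 + i/3.

Final answer: -1/18 + i/3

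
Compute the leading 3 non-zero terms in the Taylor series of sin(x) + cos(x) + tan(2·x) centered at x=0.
-x^2/2 + 3·x + 1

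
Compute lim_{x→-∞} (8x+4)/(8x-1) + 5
Evaluate the dominant behaviour as x → -∞; each term tends to a finite value or vanishes.
Limit = 6.

Final answer: 6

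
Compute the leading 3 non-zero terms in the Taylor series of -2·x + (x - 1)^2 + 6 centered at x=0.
x^2 - 4·x + 7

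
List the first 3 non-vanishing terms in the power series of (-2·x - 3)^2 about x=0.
4·x^2 + 12·x + 9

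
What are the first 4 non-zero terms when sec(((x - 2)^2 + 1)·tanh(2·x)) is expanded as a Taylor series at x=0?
2002·x^4 - 80·x^3 + 50·x^2 + 1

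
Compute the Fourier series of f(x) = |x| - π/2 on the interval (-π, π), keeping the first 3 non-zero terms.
-4·cos(x)/π - 4·cos(3·x)/(9·π) - 4·cos(5·x)/(25·π)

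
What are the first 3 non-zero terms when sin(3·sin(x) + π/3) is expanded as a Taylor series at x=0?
-9·√(3)·x^2/4 + 3·x/2 + √(3)/2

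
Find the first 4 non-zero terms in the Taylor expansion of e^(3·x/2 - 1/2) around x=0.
9·x^3·e^(-1/2)/16 + 9·x^2·e^(-1/2)/8 + 3·x·e^(-1/2)/2 + e^(-1/2)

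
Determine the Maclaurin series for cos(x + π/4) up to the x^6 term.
-√(2)·x^6/1440 - √(2)·x^5/240 + √(2)·x^4/48 + √(2)·x^3/12 - √(2)·x^2/4 - √(2)·x/2 + √(2)/2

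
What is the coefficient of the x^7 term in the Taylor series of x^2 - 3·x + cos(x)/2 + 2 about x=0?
Expand to order 7: x^2 - 3·x + cos(x)/2 + 2 = -x^6/1440 + x^4/48 + 3·x^2/4 - 3·x + 5/2 + O(x^8).
The coefficient of x^7 is 0.

Final answer: 0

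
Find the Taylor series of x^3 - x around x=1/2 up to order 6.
-3/8 - (x - 1/2)/4 + 3·(x - 1/2)^2/2 + (x - 1/2)^3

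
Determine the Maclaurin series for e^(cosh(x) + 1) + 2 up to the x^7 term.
31·x^6·e^(2)/720 + x^4·e^(2)/6 + x^2·e^(2)/2 + 2 + e^(2)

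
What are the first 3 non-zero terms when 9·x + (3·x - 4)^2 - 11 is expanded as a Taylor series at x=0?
9·x^2 - 15·x + 5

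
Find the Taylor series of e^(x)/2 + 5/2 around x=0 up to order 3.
x^3/12 + x^2/4 + x/2 + 3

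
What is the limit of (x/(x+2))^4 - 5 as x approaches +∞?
As x → +∞: x/(x+2) = 1/(1 + 2/x) → 1, and the 4th power of a limit-1 base also → 1; with the additive constant, 1 - 5 = -4.
Limit = -4.

Final answer: -4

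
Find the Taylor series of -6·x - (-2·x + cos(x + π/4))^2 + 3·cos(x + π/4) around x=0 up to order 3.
x^3·(-3·√(2)/4 - 2/3) + x^2·(-(-2·√(2) - 1)^2/2 - 3·√(2)/4 + 1/2) + x·(-5 + √(2)/2) - 1/2 + 3·√(2)/2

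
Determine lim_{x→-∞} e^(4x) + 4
Evaluate the dominant behaviour as x → -∞; each term tends to a finite value or vanishes.
Limit = 4.

Final answer: 4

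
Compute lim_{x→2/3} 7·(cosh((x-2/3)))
Direct substitution at x = 2/3 gives 7.

Final answer: 7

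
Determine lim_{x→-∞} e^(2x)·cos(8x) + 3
Evaluate the dominant behaviour as x → -∞; each term tends to a finite value or vanishes.
Limit = 3.

Final answer: 3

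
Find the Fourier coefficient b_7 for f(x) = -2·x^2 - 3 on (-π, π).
b_7 = (1/π) ∫_{-π}^{π} f(x)·sin(7x) dx.
Evaluate the integral (use parity and integration by parts as needed): b_7 = 0.

Final answer: 0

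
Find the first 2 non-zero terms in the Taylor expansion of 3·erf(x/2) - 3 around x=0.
3·x/√(π) - 3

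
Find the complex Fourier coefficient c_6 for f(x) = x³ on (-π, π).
Compute the real Fourier coefficients first: a_6 = 0, b_6 = 1/18 - π^2/3.
Then c_6 = (a_6 − i·b_6)/2 = -i/36 + i·π^2/6.

Final answer: -i/36 + i·π^2/6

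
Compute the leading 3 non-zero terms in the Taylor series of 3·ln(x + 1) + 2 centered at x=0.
-3·x^2/2 + 3·x + 2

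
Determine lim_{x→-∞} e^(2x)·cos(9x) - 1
Evaluate the dominant behaviour as x → -∞; each term tends to a finite value or vanishes.
Limit = -1.

Final answer: -1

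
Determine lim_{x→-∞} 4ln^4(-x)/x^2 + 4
The quotient is an ∞/∞ indeterminate form as x → -∞.
Compare growth rates of the dominant terms (exponentials ≫ polynomials ≫ logarithms), or apply L'Hôpital's rule; the quotient → 0.
Adding the constant: 0 + 4 = 4. Limit = 4.

Final answer: 4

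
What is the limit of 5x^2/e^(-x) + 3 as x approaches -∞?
The quotient is an ∞/∞ indeterminate form as x → -∞.
Compare growth rates of the dominant terms (exponentials ≫ polynomials ≫ logarithms), or apply L'Hôpital's rule; the quotient → 0.
Adding the constant: 0 + 3 = 3. Limit = 3.

Final answer: 3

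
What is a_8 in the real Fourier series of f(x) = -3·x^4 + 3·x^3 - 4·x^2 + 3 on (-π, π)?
a_8 = (1/π) ∫_{-π}^{π} f(x)·cos(8x) dx.
Evaluate the integral (use parity and integration by parts as needed): a_8 = -3·π^2/8 - 55/256.

Final answer: -3·π^2/8 - 55/256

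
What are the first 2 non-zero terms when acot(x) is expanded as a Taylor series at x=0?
-x + π/2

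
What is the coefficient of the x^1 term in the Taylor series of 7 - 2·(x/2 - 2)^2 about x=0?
Expand to order 1: 7 - 2·(x/2 - 2)^2 = 4·x - 1 + O(x^2).
The coefficient of x^1 is 4.

Final answer: 4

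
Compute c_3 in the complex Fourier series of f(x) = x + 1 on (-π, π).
Compute the real Fourier coefficients first: a_3 = 0, b_3 = 2/3.
Then c_3 = (a_3 − i·b_3)/2 = -i/3.

Final answer: -i/3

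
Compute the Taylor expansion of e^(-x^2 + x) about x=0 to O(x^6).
41·x^5/120 + x^4/24 - 5·x^3/6 - x^2/2 + x + 1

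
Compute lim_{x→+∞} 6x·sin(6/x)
As x → +∞: let u = 6/x → 0⁺; then 6·x·sin(6/x) = 6·6·sin(u)/u → 6·6·1 = 36.
Limit = 36.

Final answer: 36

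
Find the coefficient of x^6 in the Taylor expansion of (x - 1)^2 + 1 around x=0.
Expand to order 6: (x - 1)^2 + 1 = x^2 - 2·x + 2 + O(x^7).
The coefficient of x^6 is 0.

Final answer: 0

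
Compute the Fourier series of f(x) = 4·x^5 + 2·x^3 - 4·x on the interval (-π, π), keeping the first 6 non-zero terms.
(-156·π^2 + 8·π^4 + 928)·sin(x) + (-4·π^4 - 23 + 18·π^2)·sin(2·x) + (-124·π^2/27 + 32/81 + 8·π^4/3)·sin(3·x) + (-2·π^4 + 23/16 + 3·π^2/2)·sin(4·x) + (-12·π^2/25 - 928/625 + 8·π^4/5)·sin(5·x) + (-4·π^4/3 + 2·π^2/27 + 107/81)·sin(6·x)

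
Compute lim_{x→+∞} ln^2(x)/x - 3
The quotient is an ∞/∞ indeterminate form as x → +∞.
The polynomial denominator x dominates the logarithmic numerator (any positive power of x ≫ ln^2(x) as x → ∞), so the quotient → 0.
Adding the constant: 0 - 3 = -3. Limit = -3.

Final answer: -3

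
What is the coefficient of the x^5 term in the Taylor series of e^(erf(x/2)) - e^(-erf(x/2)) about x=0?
Expand to order 5: e^(erf(x/2)) - e^(-erf(x/2)) = x^5·(-1/(12·π^(3/2)) + 1/(60·π^(5/2)) + 1/(80·√(π))) + x^3·(-1/(6·√(π)) + 1/(3·π^(3/2))) + 2·x/√(π) + O(x^6).
The coefficient of x^5 is -1/(12·π^(3/2)) + 1/(60·π^(5/2)) + 1/(80·√(π)).

Final answer: -1/(12·π^(3/2)) + 1/(60·π^(5/2)) + 1/(80·√(π))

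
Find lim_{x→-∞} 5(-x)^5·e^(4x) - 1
The product is a 0·∞ indeterminate form at x → -∞.
Rewrite the product as 5(-x)^5 / e^(-4x) (an ∞/∞ form) and apply L'Hôpital, or use the standard hierarchy e^(4|x|) ≫ |(-x)^5| as x → -∞.
The indeterminate product → 0, so the limit = -1.

Final answer: -1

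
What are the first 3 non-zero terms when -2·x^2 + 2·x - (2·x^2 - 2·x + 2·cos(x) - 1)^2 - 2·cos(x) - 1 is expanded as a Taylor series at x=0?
-7·x^2 + 6·x - 4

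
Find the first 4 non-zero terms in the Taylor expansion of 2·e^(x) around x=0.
x^3/3 + x^2 + 2·x + 2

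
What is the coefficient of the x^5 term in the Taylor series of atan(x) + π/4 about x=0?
Expand to order 5: atan(x) + π/4 = x^5/5 - x^3/3 + x + π/4 + O(x^6).
The coefficient of x^5 is 1/5.

Final answer: 1/5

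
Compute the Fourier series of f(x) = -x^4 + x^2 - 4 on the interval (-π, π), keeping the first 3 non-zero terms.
(-52 + 8·π^2)·cos(x) + (4 - 2·π^2)·cos(2·x) - π^4/5 - 4 + π^2/3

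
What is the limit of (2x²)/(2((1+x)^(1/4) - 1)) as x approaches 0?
Both numerator and denominator → 0 as x → 0; this is a 0/0 indeterminate form.
Expand each to leading order near x = 0: numerator ~ 2·x^2, denominator ~ x/2.
The limit of the ratio is 0.

Final answer: 0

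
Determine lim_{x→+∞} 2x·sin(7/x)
As x → +∞: let u = 7/x → 0⁺; then 2·x·sin(7/x) = 2·7·sin(u)/u → 2·7·1 = 14.
Limit = 14.

Final answer: 14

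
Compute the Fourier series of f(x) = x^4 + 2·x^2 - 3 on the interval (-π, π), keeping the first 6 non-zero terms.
(40 - 8·π^2)·cos(x) + (-1 + 2·π^2)·cos(2·x) + (-8·π^2/9 - 8/27)·cos(3·x) + (5/16 + π^2/2)·cos(4·x) + (-8·π^2/25 - 152/625)·cos(5·x) - 3 + 2·π^2/3 + π^4/5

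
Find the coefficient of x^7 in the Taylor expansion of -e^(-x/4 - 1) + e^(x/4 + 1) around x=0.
Expand to order 7: -e^(-x/4 - 1) + e^(x/4 + 1) = x^7·(e^(-1)/82575360 + e/82575360) + x^6·(-e^(-1)/2949120 + e/2949120) + x^5·(e^(-1)/122880 + e/122880) + x^4·(-e^(-1)/6144 + e/6144) + x^3·(e^(-1)/384 + e/384) + x^2·(-e^(-1)/32 + e/32) + x·(e^(-1)/4 + e/4) - e^(-1) + e + O(x^8).
The coefficient of x^7 is e^(-1)/82575360 + e/82575360.

Final answer: e^(-1)/82575360 + e/82575360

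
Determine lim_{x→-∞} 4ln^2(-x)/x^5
This is an ∞/∞ indeterminate form as x → -∞.
Compare growth rates of the dominant terms (exponentials ≫ polynomials ≫ logarithms), or apply L'Hôpital's rule; the quotient → 0.
Limit = 0.

Final answer: 0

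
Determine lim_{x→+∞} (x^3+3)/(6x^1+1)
This is an ∞/∞ indeterminate form as x → +∞.
Divide numerator and denominator by x^3 and let the lower-order terms vanish; the numerator's degree 3 exceeds the denominator's degree 1, so the quotient diverges.
Limit = ∞.

Final answer: ∞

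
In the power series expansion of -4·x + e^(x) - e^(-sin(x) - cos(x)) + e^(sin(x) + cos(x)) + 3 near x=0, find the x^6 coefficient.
Expand to order 6: -4·x + e^(x) - e^(-sin(x) - cos(x)) + e^(sin(x) + cos(x)) + 3 = x^6·(1/720 + 17·e^(-1)/720 + 71·e/720) + x^5·(e^(-1)/60 + 1/120 + e/10) + x^4·(-5·e/24 - 5·e^(-1)/24 + 1/24) + x^3·(-e/2 + 1/6 + e^(-1)/2) + x^2·(1/2 - e^(-1)) + x·(-3 + e^(-1) + e) - e^(-1) + e + 4 + O(x^7).
The coefficient of x^6 is 1/720 + 17·e^(-1)/720 + 71·e/720.

Final answer: 1/720 + 17·e^(-1)/720 + 71·e/720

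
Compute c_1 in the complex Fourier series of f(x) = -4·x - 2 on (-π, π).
Compute the real Fourier coefficients first: a_1 = 0, b_1 = -8.
Then c_1 = (a_1 − i·b_1)/2 = 4·i.

Final answer: 4·i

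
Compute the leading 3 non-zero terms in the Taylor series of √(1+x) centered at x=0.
-x^2/8 + x/2 + 1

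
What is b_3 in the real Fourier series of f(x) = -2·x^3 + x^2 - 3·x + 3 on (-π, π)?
b_3 = (1/π) ∫_{-π}^{π} f(x)·sin(3x) dx.
Evaluate the integral (use parity and integration by parts as needed): b_3 = -4·π^2/3 - 10/9.

Final answer: -4·π^2/3 - 10/9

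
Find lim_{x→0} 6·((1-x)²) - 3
Direct substitution at x = 0 gives 3.

Final answer: 3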